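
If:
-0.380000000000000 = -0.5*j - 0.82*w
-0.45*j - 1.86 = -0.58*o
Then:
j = 0.76 - 1.64*w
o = 3.79655172413793 - 1.27241379310345*w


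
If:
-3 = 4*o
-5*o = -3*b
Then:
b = -5/4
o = -3/4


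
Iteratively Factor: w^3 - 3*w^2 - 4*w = (w + 1)*(w^2 - 4*w) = w*(w + 1)*(w - 4)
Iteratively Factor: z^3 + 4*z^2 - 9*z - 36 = (z + 4)*(z^2 - 9) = (z - 3)*(z + 4)*(z + 3)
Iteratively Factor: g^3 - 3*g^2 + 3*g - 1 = (g - 1)*(g^2 - 2*g + 1) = (g - 1)^2*(g - 1)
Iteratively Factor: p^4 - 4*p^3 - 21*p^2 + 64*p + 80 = (p + 4)*(p^3 - 8*p^2 + 11*p + 20) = (p - 5)*(p + 4)*(p^2 - 3*p - 4) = (p - 5)*(p + 1)*(p + 4)*(p - 4)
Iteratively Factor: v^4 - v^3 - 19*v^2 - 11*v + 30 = (v + 3)*(v^3 - 4*v^2 - 7*v + 10) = (v + 2)*(v + 3)*(v^2 - 6*v + 5) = (v - 1)*(v + 2)*(v + 3)*(v - 5)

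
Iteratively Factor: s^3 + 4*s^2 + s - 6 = (s + 2)*(s^2 + 2*s - 3) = (s + 2)*(s + 3)*(s - 1)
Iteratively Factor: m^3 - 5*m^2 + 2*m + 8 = (m - 4)*(m^2 - m - 2) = (m - 4)*(m + 1)*(m - 2)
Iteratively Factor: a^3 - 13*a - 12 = (a + 3)*(a^2 - 3*a - 4) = (a + 1)*(a + 3)*(a - 4)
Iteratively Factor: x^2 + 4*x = (x)*(x + 4)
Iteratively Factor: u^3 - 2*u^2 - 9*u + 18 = (u - 3)*(u^2 + u - 6) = (u - 3)*(u - 2)*(u + 3)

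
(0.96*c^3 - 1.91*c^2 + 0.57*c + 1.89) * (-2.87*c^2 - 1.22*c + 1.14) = -2.7552*c^5 + 4.3105*c^4 + 1.7887*c^3 - 8.2971*c^2 - 1.656*c + 2.1546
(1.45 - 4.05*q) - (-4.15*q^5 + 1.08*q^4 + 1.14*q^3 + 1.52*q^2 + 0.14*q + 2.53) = 4.15*q^5 - 1.08*q^4 - 1.14*q^3 - 1.52*q^2 - 4.19*q - 1.08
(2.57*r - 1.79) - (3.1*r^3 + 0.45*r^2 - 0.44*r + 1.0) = -3.1*r^3 - 0.45*r^2 + 3.01*r - 2.79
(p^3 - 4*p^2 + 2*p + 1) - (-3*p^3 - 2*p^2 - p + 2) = 4*p^3 - 2*p^2 + 3*p - 1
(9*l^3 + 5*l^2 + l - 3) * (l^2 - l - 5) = 9*l^5 - 4*l^4 - 49*l^3 - 29*l^2 - 2*l + 15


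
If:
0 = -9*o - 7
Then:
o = -7/9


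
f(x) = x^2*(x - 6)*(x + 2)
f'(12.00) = 4896.00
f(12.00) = 12096.00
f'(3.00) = -72.00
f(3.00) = -135.00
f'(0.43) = -12.22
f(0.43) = -2.50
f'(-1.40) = -0.90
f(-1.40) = -8.70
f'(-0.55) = 8.90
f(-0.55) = -2.87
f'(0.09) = -2.25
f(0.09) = -0.10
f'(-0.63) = 9.36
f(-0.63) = -3.61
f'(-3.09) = -158.43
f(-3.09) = 94.60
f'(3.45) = -61.38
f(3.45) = -165.41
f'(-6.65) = -1547.39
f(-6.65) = 2601.28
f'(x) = x^2*(x - 6) + x^2*(x + 2) + 2*x*(x - 6)*(x + 2) = 4*x*(x^2 - 3*x - 6)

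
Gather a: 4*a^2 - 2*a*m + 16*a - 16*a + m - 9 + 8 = 4*a^2 - 2*a*m + m - 1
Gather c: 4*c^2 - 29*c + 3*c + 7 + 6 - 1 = 4*c^2 - 26*c + 12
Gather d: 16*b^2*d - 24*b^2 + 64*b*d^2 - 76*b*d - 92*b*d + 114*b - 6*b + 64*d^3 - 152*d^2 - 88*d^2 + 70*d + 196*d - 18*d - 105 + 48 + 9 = -24*b^2 + 108*b + 64*d^3 + d^2*(64*b - 240) + d*(16*b^2 - 168*b + 248) - 48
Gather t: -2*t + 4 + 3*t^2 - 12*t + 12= 3*t^2 - 14*t + 16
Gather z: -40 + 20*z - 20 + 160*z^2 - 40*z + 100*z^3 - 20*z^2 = 100*z^3 + 140*z^2 - 20*z - 60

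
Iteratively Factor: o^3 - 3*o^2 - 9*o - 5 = (o + 1)*(o^2 - 4*o - 5) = (o + 1)^2*(o - 5)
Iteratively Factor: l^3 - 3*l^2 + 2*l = (l - 2)*(l^2 - l) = (l - 2)*(l - 1)*(l)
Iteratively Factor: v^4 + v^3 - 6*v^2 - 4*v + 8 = (v - 1)*(v^3 + 2*v^2 - 4*v - 8) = (v - 1)*(v + 2)*(v^2 - 4) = (v - 1)*(v + 2)^2*(v - 2)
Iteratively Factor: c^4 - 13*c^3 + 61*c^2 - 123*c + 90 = (c - 2)*(c^3 - 11*c^2 + 39*c - 45) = (c - 3)*(c - 2)*(c^2 - 8*c + 15) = (c - 3)^2*(c - 2)*(c - 5)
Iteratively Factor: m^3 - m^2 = (m)*(m^2 - m) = m*(m - 1)*(m)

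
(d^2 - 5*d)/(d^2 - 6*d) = (d - 5)/(d - 6)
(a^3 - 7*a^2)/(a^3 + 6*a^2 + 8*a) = a*(a - 7)/(a^2 + 6*a + 8)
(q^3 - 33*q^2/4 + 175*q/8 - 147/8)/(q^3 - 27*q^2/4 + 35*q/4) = (2*q^2 - 13*q + 21)/(2*q*(q - 5))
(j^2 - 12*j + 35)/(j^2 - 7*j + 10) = (j - 7)/(j - 2)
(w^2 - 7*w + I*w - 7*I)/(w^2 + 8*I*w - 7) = (w - 7)/(w + 7*I)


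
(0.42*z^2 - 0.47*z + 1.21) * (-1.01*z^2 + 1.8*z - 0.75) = -0.4242*z^4 + 1.2307*z^3 - 2.3831*z^2 + 2.5305*z - 0.9075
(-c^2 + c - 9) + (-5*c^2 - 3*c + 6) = -6*c^2 - 2*c - 3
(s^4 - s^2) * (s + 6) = s^5 + 6*s^4 - s^3 - 6*s^2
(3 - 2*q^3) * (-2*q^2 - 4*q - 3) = 4*q^5 + 8*q^4 + 6*q^3 - 6*q^2 - 12*q - 9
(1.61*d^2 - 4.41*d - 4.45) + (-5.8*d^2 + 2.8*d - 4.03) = -4.19*d^2 - 1.61*d - 8.48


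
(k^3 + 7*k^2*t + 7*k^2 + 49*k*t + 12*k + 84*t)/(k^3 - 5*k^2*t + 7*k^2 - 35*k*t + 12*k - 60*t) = (-k - 7*t)/(-k + 5*t)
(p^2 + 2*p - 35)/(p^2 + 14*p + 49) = (p - 5)/(p + 7)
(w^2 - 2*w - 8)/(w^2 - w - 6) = (w - 4)/(w - 3)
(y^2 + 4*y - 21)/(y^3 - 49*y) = (y - 3)/(y*(y - 7))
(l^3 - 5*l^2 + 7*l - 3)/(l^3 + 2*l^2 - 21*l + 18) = (l - 1)/(l + 6)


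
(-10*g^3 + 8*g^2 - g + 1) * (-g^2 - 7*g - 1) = 10*g^5 + 62*g^4 - 45*g^3 - 2*g^2 - 6*g - 1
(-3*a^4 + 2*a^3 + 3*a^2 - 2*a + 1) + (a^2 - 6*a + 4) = -3*a^4 + 2*a^3 + 4*a^2 - 8*a + 5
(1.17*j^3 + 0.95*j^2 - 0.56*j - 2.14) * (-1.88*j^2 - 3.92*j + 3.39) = -2.1996*j^5 - 6.3724*j^4 + 1.2951*j^3 + 9.4389*j^2 + 6.4904*j - 7.2546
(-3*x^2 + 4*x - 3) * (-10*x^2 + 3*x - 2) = 30*x^4 - 49*x^3 + 48*x^2 - 17*x + 6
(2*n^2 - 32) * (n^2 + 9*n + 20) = 2*n^4 + 18*n^3 + 8*n^2 - 288*n - 640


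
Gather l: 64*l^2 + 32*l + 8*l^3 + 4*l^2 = 8*l^3 + 68*l^2 + 32*l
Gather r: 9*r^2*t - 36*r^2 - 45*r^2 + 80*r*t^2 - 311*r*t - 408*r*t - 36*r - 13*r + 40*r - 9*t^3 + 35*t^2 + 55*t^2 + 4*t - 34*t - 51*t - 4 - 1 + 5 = r^2*(9*t - 81) + r*(80*t^2 - 719*t - 9) - 9*t^3 + 90*t^2 - 81*t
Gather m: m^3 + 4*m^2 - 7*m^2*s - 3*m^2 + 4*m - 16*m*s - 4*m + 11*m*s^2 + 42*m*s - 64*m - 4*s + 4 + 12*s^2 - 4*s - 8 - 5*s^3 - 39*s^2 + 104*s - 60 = m^3 + m^2*(1 - 7*s) + m*(11*s^2 + 26*s - 64) - 5*s^3 - 27*s^2 + 96*s - 64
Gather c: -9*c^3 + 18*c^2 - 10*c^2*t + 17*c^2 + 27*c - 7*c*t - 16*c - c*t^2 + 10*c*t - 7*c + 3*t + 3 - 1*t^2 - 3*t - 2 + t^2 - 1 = -9*c^3 + c^2*(35 - 10*t) + c*(-t^2 + 3*t + 4)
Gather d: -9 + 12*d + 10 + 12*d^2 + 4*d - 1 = 12*d^2 + 16*d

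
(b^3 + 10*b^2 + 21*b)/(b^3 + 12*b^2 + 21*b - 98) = b*(b + 3)/(b^2 + 5*b - 14)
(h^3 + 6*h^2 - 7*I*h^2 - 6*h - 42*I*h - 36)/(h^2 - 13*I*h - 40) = (h^3 + h^2*(6 - 7*I) + h*(-6 - 42*I) - 36)/(h^2 - 13*I*h - 40)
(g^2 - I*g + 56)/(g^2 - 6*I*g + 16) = (g + 7*I)/(g + 2*I)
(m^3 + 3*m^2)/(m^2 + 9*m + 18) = m^2/(m + 6)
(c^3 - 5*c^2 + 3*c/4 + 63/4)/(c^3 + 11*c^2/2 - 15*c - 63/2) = (c - 7/2)/(c + 7)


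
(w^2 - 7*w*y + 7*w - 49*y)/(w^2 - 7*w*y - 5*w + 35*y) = (w + 7)/(w - 5)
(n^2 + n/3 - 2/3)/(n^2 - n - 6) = (-n^2 - n/3 + 2/3)/(-n^2 + n + 6)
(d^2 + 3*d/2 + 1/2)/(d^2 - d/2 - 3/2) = (2*d + 1)/(2*d - 3)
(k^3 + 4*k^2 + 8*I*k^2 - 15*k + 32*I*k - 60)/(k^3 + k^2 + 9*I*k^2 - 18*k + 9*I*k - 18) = (k^2 + k*(4 + 5*I) + 20*I)/(k^2 + k*(1 + 6*I) + 6*I)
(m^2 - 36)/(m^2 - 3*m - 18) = (m + 6)/(m + 3)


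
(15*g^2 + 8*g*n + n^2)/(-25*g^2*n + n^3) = (-3*g - n)/(n*(5*g - n))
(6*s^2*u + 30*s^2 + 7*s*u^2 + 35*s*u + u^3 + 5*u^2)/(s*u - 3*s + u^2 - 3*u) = (6*s*u + 30*s + u^2 + 5*u)/(u - 3)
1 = 1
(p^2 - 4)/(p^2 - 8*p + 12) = (p + 2)/(p - 6)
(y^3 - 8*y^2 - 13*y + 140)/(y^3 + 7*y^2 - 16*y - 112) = (y^2 - 12*y + 35)/(y^2 + 3*y - 28)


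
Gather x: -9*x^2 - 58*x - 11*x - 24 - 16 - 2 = -9*x^2 - 69*x - 42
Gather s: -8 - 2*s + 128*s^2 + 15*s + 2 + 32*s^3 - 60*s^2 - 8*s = 32*s^3 + 68*s^2 + 5*s - 6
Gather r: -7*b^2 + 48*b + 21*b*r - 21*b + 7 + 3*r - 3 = -7*b^2 + 27*b + r*(21*b + 3) + 4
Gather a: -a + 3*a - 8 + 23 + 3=2*a + 18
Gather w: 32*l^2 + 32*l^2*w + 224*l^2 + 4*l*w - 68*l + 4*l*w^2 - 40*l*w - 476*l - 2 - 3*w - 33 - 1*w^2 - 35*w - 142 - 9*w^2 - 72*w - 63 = 256*l^2 - 544*l + w^2*(4*l - 10) + w*(32*l^2 - 36*l - 110) - 240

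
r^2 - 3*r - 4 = (r - 4)*(r + 1)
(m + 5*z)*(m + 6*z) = m^2 + 11*m*z + 30*z^2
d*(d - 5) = d^2 - 5*d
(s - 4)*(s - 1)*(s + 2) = s^3 - 3*s^2 - 6*s + 8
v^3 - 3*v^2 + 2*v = v*(v - 2)*(v - 1)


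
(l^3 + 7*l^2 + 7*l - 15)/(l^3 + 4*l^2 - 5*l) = (l + 3)/l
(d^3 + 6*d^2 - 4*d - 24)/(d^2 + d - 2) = (d^2 + 4*d - 12)/(d - 1)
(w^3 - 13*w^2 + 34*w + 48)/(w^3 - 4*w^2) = (w^3 - 13*w^2 + 34*w + 48)/(w^2*(w - 4))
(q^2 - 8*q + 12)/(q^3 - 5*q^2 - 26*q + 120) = (q - 2)/(q^2 + q - 20)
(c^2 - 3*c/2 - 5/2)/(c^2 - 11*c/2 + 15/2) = (c + 1)/(c - 3)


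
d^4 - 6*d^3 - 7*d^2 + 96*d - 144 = (d - 4)*(d - 3)^2*(d + 4)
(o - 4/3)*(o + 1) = o^2 - o/3 - 4/3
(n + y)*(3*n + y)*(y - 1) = 3*n^2*y - 3*n^2 + 4*n*y^2 - 4*n*y + y^3 - y^2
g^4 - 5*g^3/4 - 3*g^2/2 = g^2*(g - 2)*(g + 3/4)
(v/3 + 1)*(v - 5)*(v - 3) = v^3/3 - 5*v^2/3 - 3*v + 15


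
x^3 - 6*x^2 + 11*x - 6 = (x - 3)*(x - 2)*(x - 1)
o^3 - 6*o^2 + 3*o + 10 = (o - 5)*(o - 2)*(o + 1)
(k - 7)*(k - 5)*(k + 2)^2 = k^4 - 8*k^3 - 9*k^2 + 92*k + 140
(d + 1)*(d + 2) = d^2 + 3*d + 2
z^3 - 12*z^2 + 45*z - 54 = (z - 6)*(z - 3)^2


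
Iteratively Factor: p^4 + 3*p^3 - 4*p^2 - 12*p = (p + 3)*(p^3 - 4*p) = p*(p + 3)*(p^2 - 4) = p*(p - 2)*(p + 3)*(p + 2)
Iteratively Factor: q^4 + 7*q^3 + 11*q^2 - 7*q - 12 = (q - 1)*(q^3 + 8*q^2 + 19*q + 12) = (q - 1)*(q + 1)*(q^2 + 7*q + 12) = (q - 1)*(q + 1)*(q + 4)*(q + 3)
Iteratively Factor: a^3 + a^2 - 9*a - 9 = (a + 3)*(a^2 - 2*a - 3) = (a + 1)*(a + 3)*(a - 3)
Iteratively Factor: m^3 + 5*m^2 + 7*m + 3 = (m + 1)*(m^2 + 4*m + 3) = (m + 1)^2*(m + 3)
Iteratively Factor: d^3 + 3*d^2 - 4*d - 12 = (d - 2)*(d^2 + 5*d + 6) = (d - 2)*(d + 3)*(d + 2)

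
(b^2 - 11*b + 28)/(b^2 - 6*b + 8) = (b - 7)/(b - 2)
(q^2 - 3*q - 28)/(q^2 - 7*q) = (q + 4)/q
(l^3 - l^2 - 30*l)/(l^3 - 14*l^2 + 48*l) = (l + 5)/(l - 8)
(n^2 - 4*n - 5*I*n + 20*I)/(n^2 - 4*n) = (n - 5*I)/n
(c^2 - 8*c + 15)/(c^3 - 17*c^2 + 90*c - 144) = (c - 5)/(c^2 - 14*c + 48)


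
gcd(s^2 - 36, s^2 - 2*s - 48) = s + 6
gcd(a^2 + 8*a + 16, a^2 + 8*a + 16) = a^2 + 8*a + 16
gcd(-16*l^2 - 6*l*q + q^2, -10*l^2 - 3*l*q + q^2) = 2*l + q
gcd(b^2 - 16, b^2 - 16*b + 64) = 1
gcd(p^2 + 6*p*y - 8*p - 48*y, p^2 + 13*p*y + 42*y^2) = p + 6*y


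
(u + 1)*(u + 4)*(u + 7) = u^3 + 12*u^2 + 39*u + 28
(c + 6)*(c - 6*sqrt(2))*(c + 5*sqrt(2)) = c^3 - sqrt(2)*c^2 + 6*c^2 - 60*c - 6*sqrt(2)*c - 360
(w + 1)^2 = w^2 + 2*w + 1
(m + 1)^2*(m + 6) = m^3 + 8*m^2 + 13*m + 6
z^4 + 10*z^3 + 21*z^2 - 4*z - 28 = (z - 1)*(z + 2)^2*(z + 7)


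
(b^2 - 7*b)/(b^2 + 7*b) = (b - 7)/(b + 7)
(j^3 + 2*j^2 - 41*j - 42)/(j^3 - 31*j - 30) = (j + 7)/(j + 5)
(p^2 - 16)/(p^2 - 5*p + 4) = (p + 4)/(p - 1)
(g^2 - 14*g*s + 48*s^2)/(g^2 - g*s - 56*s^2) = (g - 6*s)/(g + 7*s)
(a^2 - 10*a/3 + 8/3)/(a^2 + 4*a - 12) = (a - 4/3)/(a + 6)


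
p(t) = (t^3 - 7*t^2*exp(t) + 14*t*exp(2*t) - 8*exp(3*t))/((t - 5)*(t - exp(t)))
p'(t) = (-7*t^2*exp(t) + 3*t^2 + 28*t*exp(2*t) - 14*t*exp(t) - 24*exp(3*t) + 14*exp(2*t))/((t - 5)*(t - exp(t))) + (exp(t) - 1)*(t^3 - 7*t^2*exp(t) + 14*t*exp(2*t) - 8*exp(3*t))/((t - 5)*(t - exp(t))^2) - (t^3 - 7*t^2*exp(t) + 14*t*exp(2*t) - 8*exp(3*t))/((t - 5)^2*(t - exp(t)))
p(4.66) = -253941.13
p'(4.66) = -1261490.48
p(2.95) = -1263.82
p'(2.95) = -3247.56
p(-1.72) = -0.75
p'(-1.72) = 0.21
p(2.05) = -132.67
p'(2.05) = -325.45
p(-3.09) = -1.29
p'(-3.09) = 0.53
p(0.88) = -8.38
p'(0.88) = -18.43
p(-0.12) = -1.36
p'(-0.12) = -1.76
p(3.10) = -1862.48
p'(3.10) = -4845.58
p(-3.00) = -1.24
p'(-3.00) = 0.52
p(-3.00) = -1.24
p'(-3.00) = 0.52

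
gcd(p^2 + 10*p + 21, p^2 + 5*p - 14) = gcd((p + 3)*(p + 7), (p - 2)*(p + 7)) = p + 7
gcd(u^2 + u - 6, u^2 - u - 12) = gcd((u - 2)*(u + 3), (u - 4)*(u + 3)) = u + 3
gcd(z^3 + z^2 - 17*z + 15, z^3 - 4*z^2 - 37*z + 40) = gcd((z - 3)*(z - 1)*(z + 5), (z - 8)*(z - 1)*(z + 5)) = z^2 + 4*z - 5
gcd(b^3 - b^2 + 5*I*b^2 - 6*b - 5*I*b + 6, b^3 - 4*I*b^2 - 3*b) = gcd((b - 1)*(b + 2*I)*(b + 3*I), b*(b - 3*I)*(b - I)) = 1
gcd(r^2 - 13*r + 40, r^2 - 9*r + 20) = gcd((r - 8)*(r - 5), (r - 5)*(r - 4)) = r - 5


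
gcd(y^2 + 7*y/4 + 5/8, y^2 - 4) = 1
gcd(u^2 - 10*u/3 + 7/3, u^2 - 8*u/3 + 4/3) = 1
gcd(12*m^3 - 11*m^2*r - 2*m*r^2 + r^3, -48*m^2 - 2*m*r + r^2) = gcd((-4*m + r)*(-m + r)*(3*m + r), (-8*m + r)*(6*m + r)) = 1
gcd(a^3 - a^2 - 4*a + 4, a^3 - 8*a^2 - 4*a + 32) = a^2 - 4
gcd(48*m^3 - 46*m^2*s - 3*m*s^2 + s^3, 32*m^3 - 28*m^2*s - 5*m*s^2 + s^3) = 8*m^2 - 9*m*s + s^2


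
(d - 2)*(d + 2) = d^2 - 4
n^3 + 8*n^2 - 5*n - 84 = (n - 3)*(n + 4)*(n + 7)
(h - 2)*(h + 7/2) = h^2 + 3*h/2 - 7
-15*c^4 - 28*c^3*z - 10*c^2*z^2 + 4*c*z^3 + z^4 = (-3*c + z)*(c + z)^2*(5*c + z)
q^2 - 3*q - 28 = (q - 7)*(q + 4)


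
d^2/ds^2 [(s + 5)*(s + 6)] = 2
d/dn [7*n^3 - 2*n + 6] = 21*n^2 - 2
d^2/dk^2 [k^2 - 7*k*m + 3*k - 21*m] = 2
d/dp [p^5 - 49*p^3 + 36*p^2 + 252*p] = 5*p^4 - 147*p^2 + 72*p + 252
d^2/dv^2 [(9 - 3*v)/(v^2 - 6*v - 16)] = 6*(v - 3)*(-3*v^2 + 18*v + 4*(v - 3)^2 + 48)/(-v^2 + 6*v + 16)^3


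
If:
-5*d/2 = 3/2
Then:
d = -3/5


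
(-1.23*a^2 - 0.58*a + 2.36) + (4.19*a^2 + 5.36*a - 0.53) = 2.96*a^2 + 4.78*a + 1.83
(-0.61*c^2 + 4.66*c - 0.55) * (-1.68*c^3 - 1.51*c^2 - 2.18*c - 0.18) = 1.0248*c^5 - 6.9077*c^4 - 4.7828*c^3 - 9.2185*c^2 + 0.3602*c + 0.099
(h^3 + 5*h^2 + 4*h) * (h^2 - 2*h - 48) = h^5 + 3*h^4 - 54*h^3 - 248*h^2 - 192*h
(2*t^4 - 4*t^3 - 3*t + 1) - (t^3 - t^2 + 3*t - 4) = 2*t^4 - 5*t^3 + t^2 - 6*t + 5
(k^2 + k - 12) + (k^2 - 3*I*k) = 2*k^2 + k - 3*I*k - 12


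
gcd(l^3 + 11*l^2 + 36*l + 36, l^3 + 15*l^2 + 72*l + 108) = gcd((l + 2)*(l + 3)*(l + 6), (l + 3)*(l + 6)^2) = l^2 + 9*l + 18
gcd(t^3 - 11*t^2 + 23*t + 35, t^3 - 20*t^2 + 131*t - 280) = t^2 - 12*t + 35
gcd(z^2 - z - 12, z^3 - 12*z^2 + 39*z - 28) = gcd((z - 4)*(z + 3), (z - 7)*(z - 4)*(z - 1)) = z - 4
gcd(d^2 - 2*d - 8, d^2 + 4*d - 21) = 1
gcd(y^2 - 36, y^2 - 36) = y^2 - 36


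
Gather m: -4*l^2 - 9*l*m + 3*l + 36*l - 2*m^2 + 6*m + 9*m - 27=-4*l^2 + 39*l - 2*m^2 + m*(15 - 9*l) - 27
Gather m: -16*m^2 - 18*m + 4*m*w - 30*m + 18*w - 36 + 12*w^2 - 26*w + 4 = -16*m^2 + m*(4*w - 48) + 12*w^2 - 8*w - 32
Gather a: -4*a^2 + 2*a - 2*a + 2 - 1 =1 - 4*a^2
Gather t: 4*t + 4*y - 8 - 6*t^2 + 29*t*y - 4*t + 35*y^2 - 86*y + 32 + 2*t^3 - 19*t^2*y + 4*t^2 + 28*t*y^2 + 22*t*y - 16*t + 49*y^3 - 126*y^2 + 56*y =2*t^3 + t^2*(-19*y - 2) + t*(28*y^2 + 51*y - 16) + 49*y^3 - 91*y^2 - 26*y + 24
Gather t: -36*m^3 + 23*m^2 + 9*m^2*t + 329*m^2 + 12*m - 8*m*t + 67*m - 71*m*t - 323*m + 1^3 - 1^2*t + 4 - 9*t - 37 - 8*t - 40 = -36*m^3 + 352*m^2 - 244*m + t*(9*m^2 - 79*m - 18) - 72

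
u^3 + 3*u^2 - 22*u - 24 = (u - 4)*(u + 1)*(u + 6)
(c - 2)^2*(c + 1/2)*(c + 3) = c^4 - c^3/2 - 17*c^2/2 + 8*c + 6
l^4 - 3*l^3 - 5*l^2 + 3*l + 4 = (l - 4)*(l - 1)*(l + 1)^2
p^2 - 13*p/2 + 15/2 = (p - 5)*(p - 3/2)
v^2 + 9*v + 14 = (v + 2)*(v + 7)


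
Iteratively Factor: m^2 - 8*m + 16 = (m - 4)*(m - 4)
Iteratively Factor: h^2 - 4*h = (h - 4)*(h)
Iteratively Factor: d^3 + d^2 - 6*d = (d - 2)*(d^2 + 3*d) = (d - 2)*(d + 3)*(d)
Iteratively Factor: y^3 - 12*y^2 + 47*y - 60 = (y - 3)*(y^2 - 9*y + 20) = (y - 5)*(y - 3)*(y - 4)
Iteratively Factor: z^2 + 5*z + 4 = (z + 4)*(z + 1)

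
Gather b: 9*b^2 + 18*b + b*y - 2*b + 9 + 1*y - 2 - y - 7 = 9*b^2 + b*(y + 16)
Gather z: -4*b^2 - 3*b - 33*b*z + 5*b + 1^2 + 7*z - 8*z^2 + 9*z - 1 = -4*b^2 + 2*b - 8*z^2 + z*(16 - 33*b)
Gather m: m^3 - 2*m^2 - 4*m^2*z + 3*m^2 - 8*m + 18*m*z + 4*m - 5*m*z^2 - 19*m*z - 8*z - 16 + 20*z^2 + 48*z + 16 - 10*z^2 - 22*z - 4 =m^3 + m^2*(1 - 4*z) + m*(-5*z^2 - z - 4) + 10*z^2 + 18*z - 4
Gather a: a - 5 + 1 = a - 4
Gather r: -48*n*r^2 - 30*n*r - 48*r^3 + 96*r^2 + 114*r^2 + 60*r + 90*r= -48*r^3 + r^2*(210 - 48*n) + r*(150 - 30*n)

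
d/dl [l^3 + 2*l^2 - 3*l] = 3*l^2 + 4*l - 3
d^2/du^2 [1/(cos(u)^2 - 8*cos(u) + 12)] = 2*(-2*sin(u)^4 + 9*sin(u)^2 - 63*cos(u) + 3*cos(3*u) + 45)/((cos(u) - 6)^3*(cos(u) - 2)^3)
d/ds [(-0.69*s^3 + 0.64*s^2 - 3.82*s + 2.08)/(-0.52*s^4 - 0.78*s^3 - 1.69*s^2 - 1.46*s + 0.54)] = (-0.3588*s^6 + 0.6656*s^5 - 4.2939*s^4 + 0.382000000000001*s^3 - 3.6408*s^2 + 7.7216*s + 0.974)/(0.2704*s^8 + 0.8112*s^7 + 2.366*s^6 + 4.1548*s^5 + 4.5721*s^4 + 4.0924*s^3 + 0.3064*s^2 - 1.5768*s + 0.2916)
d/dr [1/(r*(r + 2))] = 2*(-r - 1)/(r^2*(r^2 + 4*r + 4))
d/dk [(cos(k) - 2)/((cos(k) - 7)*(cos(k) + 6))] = (cos(k)^2 - 4*cos(k) + 44)*sin(k)/((cos(k) - 7)^2*(cos(k) + 6)^2)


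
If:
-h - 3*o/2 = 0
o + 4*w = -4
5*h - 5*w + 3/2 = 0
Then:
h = -39/25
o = 26/25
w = -63/50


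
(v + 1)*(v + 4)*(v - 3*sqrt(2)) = v^3 - 3*sqrt(2)*v^2 + 5*v^2 - 15*sqrt(2)*v + 4*v - 12*sqrt(2)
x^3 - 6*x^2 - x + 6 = (x - 6)*(x - 1)*(x + 1)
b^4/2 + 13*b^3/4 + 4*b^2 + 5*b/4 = b*(b/2 + 1/2)*(b + 1/2)*(b + 5)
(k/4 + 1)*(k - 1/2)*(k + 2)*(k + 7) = k^4/4 + 25*k^3/8 + 87*k^2/8 + 31*k/4 - 7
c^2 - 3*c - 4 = (c - 4)*(c + 1)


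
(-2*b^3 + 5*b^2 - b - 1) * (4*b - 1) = -8*b^4 + 22*b^3 - 9*b^2 - 3*b + 1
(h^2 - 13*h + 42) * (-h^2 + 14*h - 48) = -h^4 + 27*h^3 - 272*h^2 + 1212*h - 2016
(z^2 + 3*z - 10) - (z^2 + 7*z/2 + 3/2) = -z/2 - 23/2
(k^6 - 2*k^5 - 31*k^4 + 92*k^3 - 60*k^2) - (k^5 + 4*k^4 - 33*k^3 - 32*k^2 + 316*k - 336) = k^6 - 3*k^5 - 35*k^4 + 125*k^3 - 28*k^2 - 316*k + 336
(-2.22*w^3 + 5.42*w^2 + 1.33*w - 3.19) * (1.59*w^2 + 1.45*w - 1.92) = -3.5298*w^5 + 5.3988*w^4 + 14.2361*w^3 - 13.55*w^2 - 7.1791*w + 6.1248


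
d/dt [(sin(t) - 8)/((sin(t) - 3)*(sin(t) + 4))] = (16*sin(t) + cos(t)^2 - 5)*cos(t)/((sin(t) - 3)^2*(sin(t) + 4)^2)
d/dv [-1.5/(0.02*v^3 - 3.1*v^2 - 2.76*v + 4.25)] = (0.09*v^2 - 9.3*v - 4.14)/(0.02*v^3 - 3.1*v^2 - 2.76*v + 4.25)^2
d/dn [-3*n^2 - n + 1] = -6*n - 1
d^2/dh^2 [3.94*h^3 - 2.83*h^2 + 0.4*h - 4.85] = 23.64*h - 5.66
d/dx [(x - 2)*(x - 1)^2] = (x - 1)*(3*x - 5)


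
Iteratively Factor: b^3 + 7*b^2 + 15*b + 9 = (b + 3)*(b^2 + 4*b + 3) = (b + 3)^2*(b + 1)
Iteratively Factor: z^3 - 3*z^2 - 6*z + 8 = (z - 4)*(z^2 + z - 2) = (z - 4)*(z - 1)*(z + 2)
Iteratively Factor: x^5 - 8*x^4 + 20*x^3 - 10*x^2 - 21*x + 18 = (x + 1)*(x^4 - 9*x^3 + 29*x^2 - 39*x + 18) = (x - 1)*(x + 1)*(x^3 - 8*x^2 + 21*x - 18) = (x - 2)*(x - 1)*(x + 1)*(x^2 - 6*x + 9) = (x - 3)*(x - 2)*(x - 1)*(x + 1)*(x - 3)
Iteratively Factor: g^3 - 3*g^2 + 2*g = (g - 1)*(g^2 - 2*g) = (g - 2)*(g - 1)*(g)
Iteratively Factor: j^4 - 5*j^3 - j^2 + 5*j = (j)*(j^3 - 5*j^2 - j + 5) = j*(j + 1)*(j^2 - 6*j + 5) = j*(j - 1)*(j + 1)*(j - 5)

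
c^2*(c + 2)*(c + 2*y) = c^4 + 2*c^3*y + 2*c^3 + 4*c^2*y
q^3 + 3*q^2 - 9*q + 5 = (q - 1)^2*(q + 5)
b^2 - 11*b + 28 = (b - 7)*(b - 4)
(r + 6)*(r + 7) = r^2 + 13*r + 42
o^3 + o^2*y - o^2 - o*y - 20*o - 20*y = (o - 5)*(o + 4)*(o + y)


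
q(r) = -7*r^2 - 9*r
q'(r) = -14*r - 9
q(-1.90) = -8.17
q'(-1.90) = 17.60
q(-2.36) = -17.75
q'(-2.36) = 24.04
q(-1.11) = 1.37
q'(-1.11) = 6.54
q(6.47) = -351.26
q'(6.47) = -99.58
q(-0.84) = 2.62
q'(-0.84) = 2.76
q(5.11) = -228.77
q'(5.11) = -80.54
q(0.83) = -12.29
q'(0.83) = -20.62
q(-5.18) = -141.21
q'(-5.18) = 63.52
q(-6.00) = -198.00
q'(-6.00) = 75.00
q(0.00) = 0.00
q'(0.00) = -9.00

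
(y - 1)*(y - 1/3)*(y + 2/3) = y^3 - 2*y^2/3 - 5*y/9 + 2/9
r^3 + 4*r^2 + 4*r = r*(r + 2)^2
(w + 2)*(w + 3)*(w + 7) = w^3 + 12*w^2 + 41*w + 42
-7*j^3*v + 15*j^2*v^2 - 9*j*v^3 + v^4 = v*(-7*j + v)*(-j + v)^2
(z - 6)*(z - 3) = z^2 - 9*z + 18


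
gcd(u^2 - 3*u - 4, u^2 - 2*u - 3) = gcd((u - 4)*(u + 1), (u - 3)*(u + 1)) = u + 1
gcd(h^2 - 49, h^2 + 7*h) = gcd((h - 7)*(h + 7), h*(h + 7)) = h + 7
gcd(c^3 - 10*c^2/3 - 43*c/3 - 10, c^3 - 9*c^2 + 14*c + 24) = c^2 - 5*c - 6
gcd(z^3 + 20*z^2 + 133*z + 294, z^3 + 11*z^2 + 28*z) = z + 7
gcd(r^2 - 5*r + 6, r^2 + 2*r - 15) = r - 3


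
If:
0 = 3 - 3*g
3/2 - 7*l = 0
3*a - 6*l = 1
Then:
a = 16/21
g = 1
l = 3/14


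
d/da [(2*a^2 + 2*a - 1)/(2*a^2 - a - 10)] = 3*(-2*a^2 - 12*a - 7)/(4*a^4 - 4*a^3 - 39*a^2 + 20*a + 100)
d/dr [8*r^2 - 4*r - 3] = 16*r - 4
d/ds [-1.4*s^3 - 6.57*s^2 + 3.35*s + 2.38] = -4.2*s^2 - 13.14*s + 3.35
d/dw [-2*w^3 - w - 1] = -6*w^2 - 1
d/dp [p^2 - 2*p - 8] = 2*p - 2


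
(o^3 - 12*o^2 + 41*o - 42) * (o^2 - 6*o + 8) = o^5 - 18*o^4 + 121*o^3 - 384*o^2 + 580*o - 336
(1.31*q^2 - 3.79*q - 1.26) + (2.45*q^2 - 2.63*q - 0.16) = 3.76*q^2 - 6.42*q - 1.42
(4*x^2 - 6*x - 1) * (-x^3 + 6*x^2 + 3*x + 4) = -4*x^5 + 30*x^4 - 23*x^3 - 8*x^2 - 27*x - 4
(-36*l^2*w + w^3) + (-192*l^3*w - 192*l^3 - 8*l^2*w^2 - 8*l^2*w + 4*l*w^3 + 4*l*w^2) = -192*l^3*w - 192*l^3 - 8*l^2*w^2 - 44*l^2*w + 4*l*w^3 + 4*l*w^2 + w^3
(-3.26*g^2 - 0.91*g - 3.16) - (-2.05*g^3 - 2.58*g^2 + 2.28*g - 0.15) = 2.05*g^3 - 0.68*g^2 - 3.19*g - 3.01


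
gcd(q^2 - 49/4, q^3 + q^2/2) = 1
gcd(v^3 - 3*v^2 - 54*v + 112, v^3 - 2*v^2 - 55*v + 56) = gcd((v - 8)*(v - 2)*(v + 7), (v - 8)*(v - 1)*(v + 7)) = v^2 - v - 56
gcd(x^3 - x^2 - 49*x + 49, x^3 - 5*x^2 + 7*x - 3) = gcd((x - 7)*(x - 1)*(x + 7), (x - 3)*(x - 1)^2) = x - 1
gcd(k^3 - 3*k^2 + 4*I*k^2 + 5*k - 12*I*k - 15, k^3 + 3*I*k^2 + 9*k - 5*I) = k^2 + 4*I*k + 5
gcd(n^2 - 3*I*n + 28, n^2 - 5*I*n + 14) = n - 7*I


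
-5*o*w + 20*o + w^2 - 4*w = (-5*o + w)*(w - 4)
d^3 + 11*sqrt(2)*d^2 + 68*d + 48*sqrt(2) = (d + sqrt(2))*(d + 4*sqrt(2))*(d + 6*sqrt(2))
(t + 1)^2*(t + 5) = t^3 + 7*t^2 + 11*t + 5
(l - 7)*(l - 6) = l^2 - 13*l + 42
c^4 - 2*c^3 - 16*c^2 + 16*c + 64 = (c - 4)*(c + 2)*(c - 2*sqrt(2))*(c + 2*sqrt(2))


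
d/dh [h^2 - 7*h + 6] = 2*h - 7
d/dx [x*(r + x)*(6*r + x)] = 6*r^2 + 14*r*x + 3*x^2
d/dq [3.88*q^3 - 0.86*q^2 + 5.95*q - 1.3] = 11.64*q^2 - 1.72*q + 5.95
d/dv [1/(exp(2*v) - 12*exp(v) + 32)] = 2*(6 - exp(v))*exp(v)/(exp(2*v) - 12*exp(v) + 32)^2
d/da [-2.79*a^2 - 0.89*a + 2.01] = -5.58*a - 0.89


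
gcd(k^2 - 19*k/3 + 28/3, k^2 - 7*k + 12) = k - 4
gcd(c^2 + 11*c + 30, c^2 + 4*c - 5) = c + 5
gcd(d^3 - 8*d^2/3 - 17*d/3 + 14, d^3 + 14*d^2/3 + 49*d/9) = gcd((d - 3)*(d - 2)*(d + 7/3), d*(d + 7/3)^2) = d + 7/3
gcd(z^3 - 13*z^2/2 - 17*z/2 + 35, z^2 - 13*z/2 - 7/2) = z - 7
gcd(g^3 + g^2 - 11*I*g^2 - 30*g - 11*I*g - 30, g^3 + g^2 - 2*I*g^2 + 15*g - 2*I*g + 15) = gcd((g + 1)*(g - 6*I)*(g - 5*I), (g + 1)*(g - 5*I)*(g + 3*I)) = g^2 + g*(1 - 5*I) - 5*I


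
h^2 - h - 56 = (h - 8)*(h + 7)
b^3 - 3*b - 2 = (b - 2)*(b + 1)^2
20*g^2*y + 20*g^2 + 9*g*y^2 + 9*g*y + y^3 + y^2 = (4*g + y)*(5*g + y)*(y + 1)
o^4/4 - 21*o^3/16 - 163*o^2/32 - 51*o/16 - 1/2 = (o/4 + 1/2)*(o - 8)*(o + 1/4)*(o + 1/2)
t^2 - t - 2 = (t - 2)*(t + 1)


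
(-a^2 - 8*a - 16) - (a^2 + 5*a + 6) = -2*a^2 - 13*a - 22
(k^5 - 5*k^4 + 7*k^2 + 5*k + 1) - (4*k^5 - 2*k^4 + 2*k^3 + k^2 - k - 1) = -3*k^5 - 3*k^4 - 2*k^3 + 6*k^2 + 6*k + 2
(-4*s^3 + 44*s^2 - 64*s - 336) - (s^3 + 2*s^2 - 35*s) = -5*s^3 + 42*s^2 - 29*s - 336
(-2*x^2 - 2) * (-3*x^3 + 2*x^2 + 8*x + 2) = 6*x^5 - 4*x^4 - 10*x^3 - 8*x^2 - 16*x - 4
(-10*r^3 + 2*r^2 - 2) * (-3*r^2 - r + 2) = 30*r^5 + 4*r^4 - 22*r^3 + 10*r^2 + 2*r - 4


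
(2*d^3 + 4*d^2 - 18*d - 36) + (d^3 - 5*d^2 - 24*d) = 3*d^3 - d^2 - 42*d - 36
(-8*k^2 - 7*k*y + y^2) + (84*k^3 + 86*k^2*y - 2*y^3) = 84*k^3 + 86*k^2*y - 8*k^2 - 7*k*y - 2*y^3 + y^2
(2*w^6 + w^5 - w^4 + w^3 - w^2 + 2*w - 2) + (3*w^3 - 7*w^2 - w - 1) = 2*w^6 + w^5 - w^4 + 4*w^3 - 8*w^2 + w - 3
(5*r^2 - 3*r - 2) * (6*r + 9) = 30*r^3 + 27*r^2 - 39*r - 18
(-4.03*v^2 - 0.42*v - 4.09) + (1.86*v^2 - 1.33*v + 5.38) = -2.17*v^2 - 1.75*v + 1.29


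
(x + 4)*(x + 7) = x^2 + 11*x + 28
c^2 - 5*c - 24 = (c - 8)*(c + 3)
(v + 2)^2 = v^2 + 4*v + 4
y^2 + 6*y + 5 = (y + 1)*(y + 5)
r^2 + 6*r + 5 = (r + 1)*(r + 5)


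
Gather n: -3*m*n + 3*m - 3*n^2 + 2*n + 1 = 3*m - 3*n^2 + n*(2 - 3*m) + 1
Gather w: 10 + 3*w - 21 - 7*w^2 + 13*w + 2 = -7*w^2 + 16*w - 9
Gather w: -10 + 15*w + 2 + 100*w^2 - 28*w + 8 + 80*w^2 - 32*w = 180*w^2 - 45*w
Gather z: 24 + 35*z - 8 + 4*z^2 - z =4*z^2 + 34*z + 16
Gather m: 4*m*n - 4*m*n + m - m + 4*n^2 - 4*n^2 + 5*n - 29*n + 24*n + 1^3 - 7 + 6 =0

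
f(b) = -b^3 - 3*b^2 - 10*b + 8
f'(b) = -3*b^2 - 6*b - 10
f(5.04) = -246.63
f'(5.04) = -116.44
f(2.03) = -33.03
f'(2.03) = -34.54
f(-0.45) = 11.98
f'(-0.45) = -7.91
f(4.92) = -232.91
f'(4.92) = -112.14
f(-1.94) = 23.41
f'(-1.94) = -9.65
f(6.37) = -435.91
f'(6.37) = -169.95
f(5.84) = -351.89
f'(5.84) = -147.36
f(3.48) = -105.28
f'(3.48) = -67.21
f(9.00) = -1054.00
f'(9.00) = -307.00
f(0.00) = 8.00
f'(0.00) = -10.00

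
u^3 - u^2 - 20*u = u*(u - 5)*(u + 4)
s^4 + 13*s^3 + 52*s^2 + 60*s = s*(s + 2)*(s + 5)*(s + 6)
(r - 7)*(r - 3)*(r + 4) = r^3 - 6*r^2 - 19*r + 84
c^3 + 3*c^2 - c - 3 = (c - 1)*(c + 1)*(c + 3)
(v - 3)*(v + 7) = v^2 + 4*v - 21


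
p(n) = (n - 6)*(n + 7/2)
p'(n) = 2*n - 5/2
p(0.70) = -22.26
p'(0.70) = -1.10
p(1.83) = -22.23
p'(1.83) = 1.16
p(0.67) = -22.23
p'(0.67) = -1.16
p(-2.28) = -10.10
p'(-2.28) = -7.06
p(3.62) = -16.95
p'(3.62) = 4.74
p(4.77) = -10.17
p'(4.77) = 7.04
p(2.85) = -20.00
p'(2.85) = 3.20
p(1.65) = -22.40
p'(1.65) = 0.80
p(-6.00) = 30.00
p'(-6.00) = -14.50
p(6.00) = 0.00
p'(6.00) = 9.50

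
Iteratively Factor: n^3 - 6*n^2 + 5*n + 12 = (n + 1)*(n^2 - 7*n + 12) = (n - 4)*(n + 1)*(n - 3)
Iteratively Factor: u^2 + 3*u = (u)*(u + 3)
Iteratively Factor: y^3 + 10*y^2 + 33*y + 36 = (y + 3)*(y^2 + 7*y + 12) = (y + 3)*(y + 4)*(y + 3)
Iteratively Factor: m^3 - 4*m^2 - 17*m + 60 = (m - 3)*(m^2 - m - 20) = (m - 3)*(m + 4)*(m - 5)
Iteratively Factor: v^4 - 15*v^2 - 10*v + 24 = (v - 4)*(v^3 + 4*v^2 + v - 6) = (v - 4)*(v + 2)*(v^2 + 2*v - 3) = (v - 4)*(v - 1)*(v + 2)*(v + 3)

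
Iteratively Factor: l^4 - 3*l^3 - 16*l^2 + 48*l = (l - 3)*(l^3 - 16*l) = (l - 4)*(l - 3)*(l^2 + 4*l) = (l - 4)*(l - 3)*(l + 4)*(l)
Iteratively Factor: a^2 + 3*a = (a)*(a + 3)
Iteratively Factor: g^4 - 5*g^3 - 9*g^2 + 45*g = (g + 3)*(g^3 - 8*g^2 + 15*g) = (g - 3)*(g + 3)*(g^2 - 5*g) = (g - 5)*(g - 3)*(g + 3)*(g)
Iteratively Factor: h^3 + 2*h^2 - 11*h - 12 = (h + 4)*(h^2 - 2*h - 3) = (h + 1)*(h + 4)*(h - 3)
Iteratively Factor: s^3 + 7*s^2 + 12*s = (s + 4)*(s^2 + 3*s) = s*(s + 4)*(s + 3)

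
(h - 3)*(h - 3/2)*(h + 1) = h^3 - 7*h^2/2 + 9/2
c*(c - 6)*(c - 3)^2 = c^4 - 12*c^3 + 45*c^2 - 54*c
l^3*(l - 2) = l^4 - 2*l^3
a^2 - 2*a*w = a*(a - 2*w)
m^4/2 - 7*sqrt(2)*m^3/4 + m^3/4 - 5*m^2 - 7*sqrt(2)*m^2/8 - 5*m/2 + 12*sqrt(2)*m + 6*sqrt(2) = (m/2 + sqrt(2))*(m + 1/2)*(m - 4*sqrt(2))*(m - 3*sqrt(2)/2)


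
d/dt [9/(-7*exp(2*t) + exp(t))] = 9*(14*exp(t) - 1)*exp(-t)/(7*exp(t) - 1)^2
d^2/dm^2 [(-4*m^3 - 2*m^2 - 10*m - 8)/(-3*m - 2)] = 8*(9*m^3 + 18*m^2 + 12*m + 5)/(27*m^3 + 54*m^2 + 36*m + 8)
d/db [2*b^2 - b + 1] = 4*b - 1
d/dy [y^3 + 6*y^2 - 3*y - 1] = 3*y^2 + 12*y - 3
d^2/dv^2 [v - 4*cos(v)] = 4*cos(v)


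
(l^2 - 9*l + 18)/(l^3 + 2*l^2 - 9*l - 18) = (l - 6)/(l^2 + 5*l + 6)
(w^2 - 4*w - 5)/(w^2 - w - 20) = (w + 1)/(w + 4)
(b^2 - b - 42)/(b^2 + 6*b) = (b - 7)/b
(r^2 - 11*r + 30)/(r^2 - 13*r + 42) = (r - 5)/(r - 7)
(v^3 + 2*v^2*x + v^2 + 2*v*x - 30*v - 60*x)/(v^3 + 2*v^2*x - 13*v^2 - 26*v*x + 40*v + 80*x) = (v + 6)/(v - 8)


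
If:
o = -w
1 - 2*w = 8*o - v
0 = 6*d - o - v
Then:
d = -7*w/6 - 1/6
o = -w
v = -6*w - 1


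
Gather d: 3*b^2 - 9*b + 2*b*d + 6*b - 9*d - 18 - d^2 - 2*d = 3*b^2 - 3*b - d^2 + d*(2*b - 11) - 18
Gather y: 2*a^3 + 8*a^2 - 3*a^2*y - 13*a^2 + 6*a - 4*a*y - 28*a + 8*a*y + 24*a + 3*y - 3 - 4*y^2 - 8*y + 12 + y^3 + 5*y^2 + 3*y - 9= 2*a^3 - 5*a^2 + 2*a + y^3 + y^2 + y*(-3*a^2 + 4*a - 2)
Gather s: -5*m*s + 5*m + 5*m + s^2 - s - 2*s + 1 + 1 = 10*m + s^2 + s*(-5*m - 3) + 2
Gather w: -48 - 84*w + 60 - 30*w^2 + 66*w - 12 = -30*w^2 - 18*w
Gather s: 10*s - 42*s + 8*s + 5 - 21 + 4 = -24*s - 12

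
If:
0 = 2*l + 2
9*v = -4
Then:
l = -1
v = -4/9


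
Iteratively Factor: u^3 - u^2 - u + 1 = (u + 1)*(u^2 - 2*u + 1) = (u - 1)*(u + 1)*(u - 1)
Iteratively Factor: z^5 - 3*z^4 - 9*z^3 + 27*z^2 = (z - 3)*(z^4 - 9*z^2) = (z - 3)^2*(z^3 + 3*z^2) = z*(z - 3)^2*(z^2 + 3*z) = z^2*(z - 3)^2*(z + 3)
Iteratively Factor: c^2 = (c)*(c)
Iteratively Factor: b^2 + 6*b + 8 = (b + 2)*(b + 4)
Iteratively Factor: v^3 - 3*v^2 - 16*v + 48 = (v - 4)*(v^2 + v - 12) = (v - 4)*(v - 3)*(v + 4)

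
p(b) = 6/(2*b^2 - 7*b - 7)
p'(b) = 6*(7 - 4*b)/(2*b^2 - 7*b - 7)^2 = 6*(7 - 4*b)/(-2*b^2 + 7*b + 7)^2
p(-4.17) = 0.11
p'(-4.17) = 0.04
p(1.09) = -0.49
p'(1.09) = 0.11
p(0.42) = -0.63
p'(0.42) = 0.35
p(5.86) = 0.29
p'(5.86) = -0.23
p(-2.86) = 0.20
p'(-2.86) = 0.13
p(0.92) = -0.51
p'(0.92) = 0.14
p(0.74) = -0.54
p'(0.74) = 0.20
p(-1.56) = 0.68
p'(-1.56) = 1.03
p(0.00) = -0.86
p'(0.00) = 0.86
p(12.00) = 0.03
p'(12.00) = -0.00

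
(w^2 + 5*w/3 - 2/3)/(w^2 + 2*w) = (w - 1/3)/w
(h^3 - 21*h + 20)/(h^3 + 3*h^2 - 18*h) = (h^3 - 21*h + 20)/(h*(h^2 + 3*h - 18))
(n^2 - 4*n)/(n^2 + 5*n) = (n - 4)/(n + 5)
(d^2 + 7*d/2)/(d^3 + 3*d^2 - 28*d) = (d + 7/2)/(d^2 + 3*d - 28)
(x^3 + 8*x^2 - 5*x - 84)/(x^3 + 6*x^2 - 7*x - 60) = (x + 7)/(x + 5)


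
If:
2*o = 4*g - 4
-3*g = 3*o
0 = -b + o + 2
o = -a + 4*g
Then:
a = 10/3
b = 4/3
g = 2/3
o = -2/3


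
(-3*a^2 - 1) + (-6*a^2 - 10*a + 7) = -9*a^2 - 10*a + 6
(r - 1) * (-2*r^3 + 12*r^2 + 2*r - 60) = -2*r^4 + 14*r^3 - 10*r^2 - 62*r + 60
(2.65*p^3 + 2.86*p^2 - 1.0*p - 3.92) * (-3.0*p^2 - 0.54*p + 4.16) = -7.95*p^5 - 10.011*p^4 + 12.4796*p^3 + 24.1976*p^2 - 2.0432*p - 16.3072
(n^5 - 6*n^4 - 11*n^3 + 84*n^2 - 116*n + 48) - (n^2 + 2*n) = n^5 - 6*n^4 - 11*n^3 + 83*n^2 - 118*n + 48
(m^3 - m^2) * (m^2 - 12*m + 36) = m^5 - 13*m^4 + 48*m^3 - 36*m^2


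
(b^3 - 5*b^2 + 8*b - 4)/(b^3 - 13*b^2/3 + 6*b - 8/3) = 3*(b - 2)/(3*b - 4)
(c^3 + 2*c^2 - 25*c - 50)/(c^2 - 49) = (c^3 + 2*c^2 - 25*c - 50)/(c^2 - 49)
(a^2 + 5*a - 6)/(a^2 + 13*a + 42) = (a - 1)/(a + 7)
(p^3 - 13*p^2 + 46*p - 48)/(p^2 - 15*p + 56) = (p^2 - 5*p + 6)/(p - 7)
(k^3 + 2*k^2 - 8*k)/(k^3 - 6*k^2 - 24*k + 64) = k/(k - 8)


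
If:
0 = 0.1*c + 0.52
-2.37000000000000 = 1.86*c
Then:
No Solution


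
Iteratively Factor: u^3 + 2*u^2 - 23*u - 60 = (u - 5)*(u^2 + 7*u + 12) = (u - 5)*(u + 4)*(u + 3)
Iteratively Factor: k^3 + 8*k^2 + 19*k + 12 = (k + 4)*(k^2 + 4*k + 3) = (k + 3)*(k + 4)*(k + 1)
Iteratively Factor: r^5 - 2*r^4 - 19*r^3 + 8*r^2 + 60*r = (r - 5)*(r^4 + 3*r^3 - 4*r^2 - 12*r) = (r - 5)*(r - 2)*(r^3 + 5*r^2 + 6*r) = (r - 5)*(r - 2)*(r + 2)*(r^2 + 3*r) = r*(r - 5)*(r - 2)*(r + 2)*(r + 3)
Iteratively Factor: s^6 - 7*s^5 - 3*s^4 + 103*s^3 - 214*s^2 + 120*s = (s - 1)*(s^5 - 6*s^4 - 9*s^3 + 94*s^2 - 120*s) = (s - 3)*(s - 1)*(s^4 - 3*s^3 - 18*s^2 + 40*s) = (s - 5)*(s - 3)*(s - 1)*(s^3 + 2*s^2 - 8*s) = (s - 5)*(s - 3)*(s - 1)*(s + 4)*(s^2 - 2*s) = (s - 5)*(s - 3)*(s - 2)*(s - 1)*(s + 4)*(s)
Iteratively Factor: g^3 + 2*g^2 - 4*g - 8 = (g + 2)*(g^2 - 4) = (g - 2)*(g + 2)*(g + 2)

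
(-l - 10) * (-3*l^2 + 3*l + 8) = 3*l^3 + 27*l^2 - 38*l - 80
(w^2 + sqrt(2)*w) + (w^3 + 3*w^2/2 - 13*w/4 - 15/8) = w^3 + 5*w^2/2 - 13*w/4 + sqrt(2)*w - 15/8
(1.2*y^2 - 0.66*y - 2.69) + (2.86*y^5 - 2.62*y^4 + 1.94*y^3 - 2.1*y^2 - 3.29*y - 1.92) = 2.86*y^5 - 2.62*y^4 + 1.94*y^3 - 0.9*y^2 - 3.95*y - 4.61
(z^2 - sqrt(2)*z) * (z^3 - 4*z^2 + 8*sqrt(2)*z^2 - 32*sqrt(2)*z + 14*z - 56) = z^5 - 4*z^4 + 7*sqrt(2)*z^4 - 28*sqrt(2)*z^3 - 2*z^3 - 14*sqrt(2)*z^2 + 8*z^2 + 56*sqrt(2)*z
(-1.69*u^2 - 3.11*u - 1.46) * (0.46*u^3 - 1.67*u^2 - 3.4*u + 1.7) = -0.7774*u^5 + 1.3917*u^4 + 10.2681*u^3 + 10.1392*u^2 - 0.323*u - 2.482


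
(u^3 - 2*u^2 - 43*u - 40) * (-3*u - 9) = -3*u^4 - 3*u^3 + 147*u^2 + 507*u + 360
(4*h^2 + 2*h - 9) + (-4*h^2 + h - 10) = 3*h - 19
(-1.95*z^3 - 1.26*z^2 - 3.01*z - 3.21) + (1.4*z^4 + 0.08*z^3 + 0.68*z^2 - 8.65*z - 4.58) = 1.4*z^4 - 1.87*z^3 - 0.58*z^2 - 11.66*z - 7.79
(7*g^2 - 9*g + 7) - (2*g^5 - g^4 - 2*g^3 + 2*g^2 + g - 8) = -2*g^5 + g^4 + 2*g^3 + 5*g^2 - 10*g + 15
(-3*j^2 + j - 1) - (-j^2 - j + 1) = -2*j^2 + 2*j - 2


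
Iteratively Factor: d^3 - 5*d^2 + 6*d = (d - 3)*(d^2 - 2*d) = d*(d - 3)*(d - 2)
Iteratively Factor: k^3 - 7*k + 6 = (k - 1)*(k^2 + k - 6) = (k - 2)*(k - 1)*(k + 3)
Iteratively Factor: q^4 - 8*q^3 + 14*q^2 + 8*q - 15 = (q - 3)*(q^3 - 5*q^2 - q + 5) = (q - 5)*(q - 3)*(q^2 - 1) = (q - 5)*(q - 3)*(q - 1)*(q + 1)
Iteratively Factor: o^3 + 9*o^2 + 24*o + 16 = (o + 1)*(o^2 + 8*o + 16) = (o + 1)*(o + 4)*(o + 4)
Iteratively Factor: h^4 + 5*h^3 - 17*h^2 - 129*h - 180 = (h + 4)*(h^3 + h^2 - 21*h - 45) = (h + 3)*(h + 4)*(h^2 - 2*h - 15) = (h + 3)^2*(h + 4)*(h - 5)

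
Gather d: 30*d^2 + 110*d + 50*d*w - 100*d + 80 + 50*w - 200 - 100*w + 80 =30*d^2 + d*(50*w + 10) - 50*w - 40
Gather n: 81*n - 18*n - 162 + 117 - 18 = 63*n - 63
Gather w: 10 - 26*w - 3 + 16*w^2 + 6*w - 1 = 16*w^2 - 20*w + 6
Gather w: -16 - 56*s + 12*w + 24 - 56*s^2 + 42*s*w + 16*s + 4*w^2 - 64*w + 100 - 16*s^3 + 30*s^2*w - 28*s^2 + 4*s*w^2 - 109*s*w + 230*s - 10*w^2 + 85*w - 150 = -16*s^3 - 84*s^2 + 190*s + w^2*(4*s - 6) + w*(30*s^2 - 67*s + 33) - 42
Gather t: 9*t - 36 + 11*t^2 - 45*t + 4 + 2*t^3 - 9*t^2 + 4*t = 2*t^3 + 2*t^2 - 32*t - 32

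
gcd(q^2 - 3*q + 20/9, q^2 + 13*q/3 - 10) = q - 5/3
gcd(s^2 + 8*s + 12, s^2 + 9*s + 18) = s + 6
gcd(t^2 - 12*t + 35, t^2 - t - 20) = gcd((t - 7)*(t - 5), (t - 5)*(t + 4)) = t - 5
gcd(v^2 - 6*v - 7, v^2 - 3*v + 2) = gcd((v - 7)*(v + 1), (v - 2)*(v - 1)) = 1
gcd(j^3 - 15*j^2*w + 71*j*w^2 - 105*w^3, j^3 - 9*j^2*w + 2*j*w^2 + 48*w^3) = -j + 3*w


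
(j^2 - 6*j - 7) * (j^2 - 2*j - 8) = j^4 - 8*j^3 - 3*j^2 + 62*j + 56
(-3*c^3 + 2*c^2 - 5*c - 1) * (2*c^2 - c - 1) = -6*c^5 + 7*c^4 - 9*c^3 + c^2 + 6*c + 1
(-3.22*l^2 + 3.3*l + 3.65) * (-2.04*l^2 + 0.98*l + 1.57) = 6.5688*l^4 - 9.8876*l^3 - 9.2674*l^2 + 8.758*l + 5.7305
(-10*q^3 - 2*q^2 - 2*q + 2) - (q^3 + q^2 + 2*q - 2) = -11*q^3 - 3*q^2 - 4*q + 4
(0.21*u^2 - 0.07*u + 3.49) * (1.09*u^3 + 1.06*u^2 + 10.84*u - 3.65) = 0.2289*u^5 + 0.1463*u^4 + 6.0063*u^3 + 2.1741*u^2 + 38.0871*u - 12.7385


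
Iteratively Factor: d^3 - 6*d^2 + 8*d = (d)*(d^2 - 6*d + 8) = d*(d - 4)*(d - 2)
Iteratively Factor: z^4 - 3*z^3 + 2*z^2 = (z - 1)*(z^3 - 2*z^2) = (z - 2)*(z - 1)*(z^2) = z*(z - 2)*(z - 1)*(z)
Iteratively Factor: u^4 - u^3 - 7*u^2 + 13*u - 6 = (u + 3)*(u^3 - 4*u^2 + 5*u - 2) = (u - 1)*(u + 3)*(u^2 - 3*u + 2) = (u - 2)*(u - 1)*(u + 3)*(u - 1)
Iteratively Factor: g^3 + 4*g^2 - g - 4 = (g + 1)*(g^2 + 3*g - 4) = (g + 1)*(g + 4)*(g - 1)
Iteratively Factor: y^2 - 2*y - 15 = (y - 5)*(y + 3)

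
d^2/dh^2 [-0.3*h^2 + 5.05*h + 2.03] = -0.600000000000000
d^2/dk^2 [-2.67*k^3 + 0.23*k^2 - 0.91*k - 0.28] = 0.46 - 16.02*k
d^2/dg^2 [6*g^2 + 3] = 12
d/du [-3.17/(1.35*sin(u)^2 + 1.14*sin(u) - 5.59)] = (8.559*sin(u) + 3.6138)*cos(u)/(1.35*sin(u)^2 + 1.14*sin(u) - 5.59)^2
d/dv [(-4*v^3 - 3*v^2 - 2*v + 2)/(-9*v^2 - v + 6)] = (36*v^4 + 8*v^3 - 87*v^2 - 10)/(81*v^4 + 18*v^3 - 107*v^2 - 12*v + 36)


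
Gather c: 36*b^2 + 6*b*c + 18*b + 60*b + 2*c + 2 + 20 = 36*b^2 + 78*b + c*(6*b + 2) + 22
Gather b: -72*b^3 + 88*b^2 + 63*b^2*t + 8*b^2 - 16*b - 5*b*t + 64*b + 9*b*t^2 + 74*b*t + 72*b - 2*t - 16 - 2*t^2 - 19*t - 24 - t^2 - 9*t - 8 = -72*b^3 + b^2*(63*t + 96) + b*(9*t^2 + 69*t + 120) - 3*t^2 - 30*t - 48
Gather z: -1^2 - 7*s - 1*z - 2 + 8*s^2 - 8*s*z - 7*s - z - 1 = 8*s^2 - 14*s + z*(-8*s - 2) - 4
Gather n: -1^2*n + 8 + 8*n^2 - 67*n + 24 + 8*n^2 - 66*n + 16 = 16*n^2 - 134*n + 48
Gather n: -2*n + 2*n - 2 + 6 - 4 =0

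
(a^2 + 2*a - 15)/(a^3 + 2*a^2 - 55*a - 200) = (a - 3)/(a^2 - 3*a - 40)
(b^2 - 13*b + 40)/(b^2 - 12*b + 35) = (b - 8)/(b - 7)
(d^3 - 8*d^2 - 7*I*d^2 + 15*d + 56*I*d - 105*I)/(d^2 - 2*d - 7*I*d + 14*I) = (d^2 - 8*d + 15)/(d - 2)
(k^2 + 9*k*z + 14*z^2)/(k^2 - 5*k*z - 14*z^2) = (-k - 7*z)/(-k + 7*z)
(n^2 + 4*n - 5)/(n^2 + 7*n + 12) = (n^2 + 4*n - 5)/(n^2 + 7*n + 12)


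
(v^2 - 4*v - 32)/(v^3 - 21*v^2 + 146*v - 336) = (v + 4)/(v^2 - 13*v + 42)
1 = 1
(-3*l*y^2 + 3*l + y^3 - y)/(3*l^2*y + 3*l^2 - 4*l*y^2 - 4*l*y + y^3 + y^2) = (y - 1)/(-l + y)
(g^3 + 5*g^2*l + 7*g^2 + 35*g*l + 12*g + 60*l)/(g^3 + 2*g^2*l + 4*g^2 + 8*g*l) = (g^2 + 5*g*l + 3*g + 15*l)/(g*(g + 2*l))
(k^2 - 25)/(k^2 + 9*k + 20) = (k - 5)/(k + 4)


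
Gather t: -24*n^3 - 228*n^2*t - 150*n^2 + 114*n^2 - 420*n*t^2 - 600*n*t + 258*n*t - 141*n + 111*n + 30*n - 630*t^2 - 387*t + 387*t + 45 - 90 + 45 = -24*n^3 - 36*n^2 + t^2*(-420*n - 630) + t*(-228*n^2 - 342*n)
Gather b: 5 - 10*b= 5 - 10*b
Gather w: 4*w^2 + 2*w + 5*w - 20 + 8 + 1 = 4*w^2 + 7*w - 11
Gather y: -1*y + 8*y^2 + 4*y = 8*y^2 + 3*y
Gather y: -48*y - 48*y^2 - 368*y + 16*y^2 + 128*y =-32*y^2 - 288*y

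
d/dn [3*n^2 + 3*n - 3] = 6*n + 3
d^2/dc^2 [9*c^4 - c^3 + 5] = 6*c*(18*c - 1)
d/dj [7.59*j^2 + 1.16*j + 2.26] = 15.18*j + 1.16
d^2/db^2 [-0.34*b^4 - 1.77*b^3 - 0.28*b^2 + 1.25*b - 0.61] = -4.08*b^2 - 10.62*b - 0.56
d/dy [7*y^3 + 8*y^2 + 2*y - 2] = 21*y^2 + 16*y + 2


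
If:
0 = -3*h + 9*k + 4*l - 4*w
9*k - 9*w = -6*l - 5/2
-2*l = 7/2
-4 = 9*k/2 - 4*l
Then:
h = -47/9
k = -22/9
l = -7/4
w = -10/3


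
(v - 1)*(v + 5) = v^2 + 4*v - 5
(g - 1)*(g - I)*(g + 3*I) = g^3 - g^2 + 2*I*g^2 + 3*g - 2*I*g - 3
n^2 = n^2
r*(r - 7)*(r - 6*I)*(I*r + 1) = I*r^4 + 7*r^3 - 7*I*r^3 - 49*r^2 - 6*I*r^2 + 42*I*r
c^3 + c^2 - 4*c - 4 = (c - 2)*(c + 1)*(c + 2)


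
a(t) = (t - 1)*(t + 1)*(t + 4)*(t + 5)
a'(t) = (t - 1)*(t + 1)*(t + 4) + (t - 1)*(t + 1)*(t + 5) + (t - 1)*(t + 4)*(t + 5) + (t + 1)*(t + 4)*(t + 5) = 4*t^3 + 27*t^2 + 38*t - 9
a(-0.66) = -8.18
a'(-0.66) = -23.47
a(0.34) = -20.50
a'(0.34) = 7.20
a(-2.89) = 17.22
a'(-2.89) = 10.14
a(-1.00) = 0.00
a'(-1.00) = -24.00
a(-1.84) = 16.28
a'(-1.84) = -12.43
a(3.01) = 452.58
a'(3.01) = 459.09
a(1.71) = 73.72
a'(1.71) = 154.93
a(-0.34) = -15.08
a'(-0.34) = -18.96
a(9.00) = 14560.00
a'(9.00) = 5436.00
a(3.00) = 448.00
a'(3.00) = 456.00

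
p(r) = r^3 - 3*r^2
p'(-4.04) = 73.20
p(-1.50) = -10.12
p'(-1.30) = 12.87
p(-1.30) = -7.27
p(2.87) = -1.07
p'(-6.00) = 144.00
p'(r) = 3*r^2 - 6*r = 3*r*(r - 2)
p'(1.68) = -1.61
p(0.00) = 0.00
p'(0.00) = 0.00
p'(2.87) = 7.49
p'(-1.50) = 15.75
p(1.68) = -3.73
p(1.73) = -3.80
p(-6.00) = -324.00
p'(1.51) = -2.22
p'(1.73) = -1.40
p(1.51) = -3.40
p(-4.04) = -114.90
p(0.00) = 0.00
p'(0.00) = 0.00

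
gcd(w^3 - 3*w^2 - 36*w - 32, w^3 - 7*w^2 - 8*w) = w^2 - 7*w - 8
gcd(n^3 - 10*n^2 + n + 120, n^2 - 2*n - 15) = n^2 - 2*n - 15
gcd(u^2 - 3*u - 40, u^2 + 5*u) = u + 5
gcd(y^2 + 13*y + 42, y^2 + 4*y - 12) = y + 6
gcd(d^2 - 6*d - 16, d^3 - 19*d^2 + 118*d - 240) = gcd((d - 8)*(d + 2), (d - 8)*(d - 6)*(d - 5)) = d - 8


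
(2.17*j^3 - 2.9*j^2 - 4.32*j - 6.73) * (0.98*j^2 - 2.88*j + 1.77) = 2.1266*j^5 - 9.0916*j^4 + 7.9593*j^3 + 0.713200000000001*j^2 + 11.736*j - 11.9121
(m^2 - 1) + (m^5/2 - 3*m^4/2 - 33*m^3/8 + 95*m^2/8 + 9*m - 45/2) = m^5/2 - 3*m^4/2 - 33*m^3/8 + 103*m^2/8 + 9*m - 47/2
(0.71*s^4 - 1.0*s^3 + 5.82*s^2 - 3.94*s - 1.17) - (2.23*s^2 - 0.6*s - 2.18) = 0.71*s^4 - 1.0*s^3 + 3.59*s^2 - 3.34*s + 1.01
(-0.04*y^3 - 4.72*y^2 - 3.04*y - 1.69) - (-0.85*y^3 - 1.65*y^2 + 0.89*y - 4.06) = 0.81*y^3 - 3.07*y^2 - 3.93*y + 2.37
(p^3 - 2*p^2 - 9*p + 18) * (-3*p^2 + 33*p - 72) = -3*p^5 + 39*p^4 - 111*p^3 - 207*p^2 + 1242*p - 1296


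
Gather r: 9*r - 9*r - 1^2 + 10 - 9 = 0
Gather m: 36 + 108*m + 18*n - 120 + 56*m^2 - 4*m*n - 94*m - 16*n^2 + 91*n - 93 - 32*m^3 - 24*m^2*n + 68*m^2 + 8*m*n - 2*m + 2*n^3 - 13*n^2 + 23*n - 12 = -32*m^3 + m^2*(124 - 24*n) + m*(4*n + 12) + 2*n^3 - 29*n^2 + 132*n - 189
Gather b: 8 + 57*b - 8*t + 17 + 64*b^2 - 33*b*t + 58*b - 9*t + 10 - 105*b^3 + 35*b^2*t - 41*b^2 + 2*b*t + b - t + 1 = -105*b^3 + b^2*(35*t + 23) + b*(116 - 31*t) - 18*t + 36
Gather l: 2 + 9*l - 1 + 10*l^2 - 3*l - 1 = 10*l^2 + 6*l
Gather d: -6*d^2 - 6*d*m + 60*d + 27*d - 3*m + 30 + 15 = -6*d^2 + d*(87 - 6*m) - 3*m + 45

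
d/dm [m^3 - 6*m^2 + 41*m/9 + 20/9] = 3*m^2 - 12*m + 41/9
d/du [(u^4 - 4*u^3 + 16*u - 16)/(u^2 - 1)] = 2*(u^5 - 2*u^4 - 2*u^3 - 2*u^2 + 16*u - 8)/(u^4 - 2*u^2 + 1)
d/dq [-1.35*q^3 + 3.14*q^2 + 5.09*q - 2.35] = -4.05*q^2 + 6.28*q + 5.09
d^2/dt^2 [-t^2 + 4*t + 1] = -2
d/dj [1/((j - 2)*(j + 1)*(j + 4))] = (-(j - 2)*(j + 1) - (j - 2)*(j + 4) - (j + 1)*(j + 4))/((j - 2)^2*(j + 1)^2*(j + 4)^2)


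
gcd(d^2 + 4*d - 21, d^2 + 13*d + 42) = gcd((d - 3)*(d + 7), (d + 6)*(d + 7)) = d + 7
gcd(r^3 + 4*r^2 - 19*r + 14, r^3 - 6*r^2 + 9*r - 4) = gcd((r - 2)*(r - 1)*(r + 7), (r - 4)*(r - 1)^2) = r - 1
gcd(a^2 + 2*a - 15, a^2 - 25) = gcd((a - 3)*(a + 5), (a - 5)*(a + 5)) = a + 5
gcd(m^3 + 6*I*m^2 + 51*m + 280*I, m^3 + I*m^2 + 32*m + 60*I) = m + 5*I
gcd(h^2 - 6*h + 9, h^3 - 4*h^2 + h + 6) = h - 3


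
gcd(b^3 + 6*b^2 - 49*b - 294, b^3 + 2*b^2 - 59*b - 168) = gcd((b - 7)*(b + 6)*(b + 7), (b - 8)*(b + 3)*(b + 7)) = b + 7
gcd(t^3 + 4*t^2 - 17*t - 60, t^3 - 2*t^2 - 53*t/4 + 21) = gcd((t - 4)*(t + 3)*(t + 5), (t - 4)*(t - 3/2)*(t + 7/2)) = t - 4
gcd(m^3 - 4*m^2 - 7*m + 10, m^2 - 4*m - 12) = m + 2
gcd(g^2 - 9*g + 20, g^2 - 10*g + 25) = g - 5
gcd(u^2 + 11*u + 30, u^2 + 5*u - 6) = u + 6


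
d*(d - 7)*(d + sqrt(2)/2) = d^3 - 7*d^2 + sqrt(2)*d^2/2 - 7*sqrt(2)*d/2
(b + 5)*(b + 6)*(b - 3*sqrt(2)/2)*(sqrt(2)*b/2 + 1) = sqrt(2)*b^4/2 - b^3/2 + 11*sqrt(2)*b^3/2 - 11*b^2/2 + 27*sqrt(2)*b^2/2 - 33*sqrt(2)*b/2 - 15*b - 45*sqrt(2)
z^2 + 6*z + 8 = (z + 2)*(z + 4)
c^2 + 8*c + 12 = (c + 2)*(c + 6)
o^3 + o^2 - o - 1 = (o - 1)*(o + 1)^2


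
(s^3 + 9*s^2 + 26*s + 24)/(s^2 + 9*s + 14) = (s^2 + 7*s + 12)/(s + 7)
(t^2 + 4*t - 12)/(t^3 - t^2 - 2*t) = (t + 6)/(t*(t + 1))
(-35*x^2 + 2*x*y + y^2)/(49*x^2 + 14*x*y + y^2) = (-5*x + y)/(7*x + y)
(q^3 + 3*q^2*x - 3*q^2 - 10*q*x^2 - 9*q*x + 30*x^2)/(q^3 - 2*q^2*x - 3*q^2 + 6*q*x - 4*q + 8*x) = (q^2 + 5*q*x - 3*q - 15*x)/(q^2 - 3*q - 4)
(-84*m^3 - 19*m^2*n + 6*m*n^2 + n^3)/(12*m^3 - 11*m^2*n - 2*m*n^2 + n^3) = (-7*m - n)/(m - n)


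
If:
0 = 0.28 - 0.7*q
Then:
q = 0.40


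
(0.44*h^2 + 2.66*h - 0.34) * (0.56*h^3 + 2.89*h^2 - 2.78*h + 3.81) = 0.2464*h^5 + 2.7612*h^4 + 6.2738*h^3 - 6.701*h^2 + 11.0798*h - 1.2954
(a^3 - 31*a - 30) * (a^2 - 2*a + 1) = a^5 - 2*a^4 - 30*a^3 + 32*a^2 + 29*a - 30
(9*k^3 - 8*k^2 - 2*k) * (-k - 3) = -9*k^4 - 19*k^3 + 26*k^2 + 6*k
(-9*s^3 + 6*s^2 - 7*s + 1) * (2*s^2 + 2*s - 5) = -18*s^5 - 6*s^4 + 43*s^3 - 42*s^2 + 37*s - 5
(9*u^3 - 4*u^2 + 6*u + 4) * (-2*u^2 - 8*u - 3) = -18*u^5 - 64*u^4 - 7*u^3 - 44*u^2 - 50*u - 12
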